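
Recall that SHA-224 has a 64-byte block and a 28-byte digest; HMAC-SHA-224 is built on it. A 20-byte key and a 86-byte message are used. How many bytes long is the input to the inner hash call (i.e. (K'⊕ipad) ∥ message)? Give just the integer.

Key is 20 ≤ 64 bytes, zero-padded: |K'| = 64.
Inner input = (K'⊕ipad) ∥ m → 64 + 86 = 150 bytes.

150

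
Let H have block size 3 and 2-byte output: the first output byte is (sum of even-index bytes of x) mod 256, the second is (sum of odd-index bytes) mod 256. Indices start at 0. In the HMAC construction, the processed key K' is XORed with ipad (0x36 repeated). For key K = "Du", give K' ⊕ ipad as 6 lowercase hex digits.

724336

Key "Du" = 44 75 is 2 bytes ≤ B = 3; zero-pad to 3 bytes: K' = 44 75 00.
XOR each byte with 0x36: 44⊕36=72, 75⊕36=43, 00⊕36=36.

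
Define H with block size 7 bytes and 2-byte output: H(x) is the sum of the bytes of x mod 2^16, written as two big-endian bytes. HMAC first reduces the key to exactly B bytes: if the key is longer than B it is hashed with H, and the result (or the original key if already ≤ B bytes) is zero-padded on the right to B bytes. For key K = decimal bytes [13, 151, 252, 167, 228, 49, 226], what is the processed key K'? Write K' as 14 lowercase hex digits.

0d97fca7e431e2

Key decimal bytes [13, 151, 252, 167, 228, 49, 226] = 0d 97 fc a7 e4 31 e2 is exactly B = 7 bytes: K' = 0d 97 fc a7 e4 31 e2.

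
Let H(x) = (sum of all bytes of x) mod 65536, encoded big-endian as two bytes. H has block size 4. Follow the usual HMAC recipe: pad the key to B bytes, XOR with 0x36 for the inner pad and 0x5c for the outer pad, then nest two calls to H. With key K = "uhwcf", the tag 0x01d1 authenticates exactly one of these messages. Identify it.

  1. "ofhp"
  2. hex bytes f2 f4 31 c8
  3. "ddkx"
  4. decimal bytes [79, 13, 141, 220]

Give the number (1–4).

Key "uhwcf" = 75 68 77 63 66 is 5 bytes > B = 4, so hash it first: H(key) = 02 1d, then zero-pad to 4 bytes: K' = 02 1d 00 00.
K' ⊕ ipad = 34 2b 36 36; K' ⊕ opad = 5e 41 5c 5c.
m1: inner = H(34 2b 36 36 6f 66 68 70) = 02 78; tag = H(5e 41 5c 5c 02 78) = 01d1 ← matches
m2: inner = H(34 2b 36 36 f2 f4 31 c8) = 03 aa; tag = H(5e 41 5c 5c 03 aa) = 0204
m3: inner = H(34 2b 36 36 64 64 6b 78) = 02 76; tag = H(5e 41 5c 5c 02 76) = 01cf
m4: inner = H(34 2b 36 36 4f 0d 8d dc) = 02 90; tag = H(5e 41 5c 5c 02 90) = 01e9

1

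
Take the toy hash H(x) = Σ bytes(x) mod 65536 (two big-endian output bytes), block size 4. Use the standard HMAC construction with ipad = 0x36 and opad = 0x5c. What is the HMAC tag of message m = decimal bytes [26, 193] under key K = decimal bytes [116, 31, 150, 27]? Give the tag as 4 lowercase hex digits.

Key decimal bytes [116, 31, 150, 27] = 74 1f 96 1b is exactly B = 4 bytes: K' = 74 1f 96 1b.
K' ⊕ ipad = 42 29 a0 2d.  K' ⊕ opad = 28 43 ca 47.
Inner input = (K'⊕ipad) ∥ m = 42 29 a0 2d ∥ 1a c1.
Inner hash: sum = 66+41+160+45+26+193 = 531 → 02 13.
Outer input = (K'⊕opad) ∥ inner = 28 43 ca 47 ∥ 02 13.
Outer hash (tag): sum = 40+67+202+71+2+19 = 401 → 01 91.

0191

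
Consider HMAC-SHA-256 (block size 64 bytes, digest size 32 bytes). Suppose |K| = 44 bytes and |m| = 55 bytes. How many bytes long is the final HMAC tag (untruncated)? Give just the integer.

The tag is one SHA-256 digest: 32 bytes.

32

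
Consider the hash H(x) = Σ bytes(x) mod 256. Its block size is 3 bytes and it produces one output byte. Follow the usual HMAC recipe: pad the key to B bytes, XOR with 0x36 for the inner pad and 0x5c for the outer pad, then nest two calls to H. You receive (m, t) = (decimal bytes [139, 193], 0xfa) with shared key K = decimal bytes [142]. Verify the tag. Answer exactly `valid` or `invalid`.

valid

Key decimal bytes [142] = 8e is 1 byte ≤ B = 3; zero-pad to 3 bytes: K' = 8e 00 00.
K' ⊕ ipad = b8 36 36; K' ⊕ opad = d2 5c 5c.
Inner hash: sum = 184+54+54+139+193 = 624; mod 256 = 112 → 70.
Outer hash (recomputed tag): sum = 210+92+92+112 = 506; mod 256 = 250 → fa.
Recomputed tag = fa; claimed = fa → match.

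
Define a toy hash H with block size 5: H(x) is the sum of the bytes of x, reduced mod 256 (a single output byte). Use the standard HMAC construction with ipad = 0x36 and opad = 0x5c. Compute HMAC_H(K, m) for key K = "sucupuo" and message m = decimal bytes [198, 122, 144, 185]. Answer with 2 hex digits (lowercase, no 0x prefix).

Key "sucupuo" = 73 75 63 75 70 75 6f is 7 bytes > B = 5, so hash it first: H(key) = 14, then zero-pad to 5 bytes: K' = 14 00 00 00 00.
K' ⊕ ipad = 22 36 36 36 36.  K' ⊕ opad = 48 5c 5c 5c 5c.
Inner input = (K'⊕ipad) ∥ m = 22 36 36 36 36 ∥ c6 7a 90 b9.
Inner hash: sum = 34+54+54+54+54+198+122+144+185 = 899; mod 256 = 131 → 83.
Outer input = (K'⊕opad) ∥ inner = 48 5c 5c 5c 5c ∥ 83.
Outer hash (tag): sum = 72+92+92+92+92+131 = 571; mod 256 = 59 → 3b.

3b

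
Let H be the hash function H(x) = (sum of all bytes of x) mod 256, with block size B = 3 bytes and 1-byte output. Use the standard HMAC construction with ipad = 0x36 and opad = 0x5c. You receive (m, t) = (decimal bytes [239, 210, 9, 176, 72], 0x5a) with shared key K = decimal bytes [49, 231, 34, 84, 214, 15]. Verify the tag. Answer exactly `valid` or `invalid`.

Key decimal bytes [49, 231, 34, 84, 214, 15] = 31 e7 22 54 d6 0f is 6 bytes > B = 3, so hash it first: H(key) = 73, then zero-pad to 3 bytes: K' = 73 00 00.
K' ⊕ ipad = 45 36 36; K' ⊕ opad = 2f 5c 5c.
Inner hash: sum = 69+54+54+239+210+9+176+72 = 883; mod 256 = 115 → 73.
Outer hash (recomputed tag): sum = 47+92+92+115 = 346; mod 256 = 90 → 5a.
Recomputed tag = 5a; claimed = 5a → match.

valid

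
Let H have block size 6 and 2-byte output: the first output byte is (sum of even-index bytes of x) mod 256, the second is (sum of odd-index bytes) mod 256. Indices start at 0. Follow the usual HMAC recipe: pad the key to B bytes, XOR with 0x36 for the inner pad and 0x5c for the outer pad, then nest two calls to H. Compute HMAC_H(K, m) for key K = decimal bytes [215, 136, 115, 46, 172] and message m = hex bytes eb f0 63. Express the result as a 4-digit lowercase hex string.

Key decimal bytes [215, 136, 115, 46, 172] = d7 88 73 2e ac is 5 bytes ≤ B = 6; zero-pad to 6 bytes: K' = d7 88 73 2e ac 00.
K' ⊕ ipad = e1 be 45 18 9a 36.  K' ⊕ opad = 8b d4 2f 72 f0 5c.
Inner input = (K'⊕ipad) ∥ m = e1 be 45 18 9a 36 ∥ eb f0 63.
Inner hash: even-index sum = 782 mod 256 = 14; odd-index sum = 508 mod 256 = 252 → 0e fc.
Outer input = (K'⊕opad) ∥ inner = 8b d4 2f 72 f0 5c ∥ 0e fc.
Outer hash (tag): even-index sum = 440 mod 256 = 184; odd-index sum = 670 mod 256 = 158 → b8 9e.

b89e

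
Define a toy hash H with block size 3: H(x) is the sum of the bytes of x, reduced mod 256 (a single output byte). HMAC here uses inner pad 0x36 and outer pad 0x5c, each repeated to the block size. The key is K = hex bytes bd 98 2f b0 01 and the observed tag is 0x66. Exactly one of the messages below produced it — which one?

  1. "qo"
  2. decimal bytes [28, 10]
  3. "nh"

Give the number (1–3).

3

Key hex bytes bd 98 2f b0 01 is 5 bytes > B = 3, so hash it first: H(key) = 35, then zero-pad to 3 bytes: K' = 35 00 00.
K' ⊕ ipad = 03 36 36; K' ⊕ opad = 69 5c 5c.
m1: inner = H(03 36 36 71 6f) = 4f; tag = H(69 5c 5c 4f) = 70
m2: inner = H(03 36 36 1c 0a) = 95; tag = H(69 5c 5c 95) = b6
m3: inner = H(03 36 36 6e 68) = 45; tag = H(69 5c 5c 45) = 66 ← matches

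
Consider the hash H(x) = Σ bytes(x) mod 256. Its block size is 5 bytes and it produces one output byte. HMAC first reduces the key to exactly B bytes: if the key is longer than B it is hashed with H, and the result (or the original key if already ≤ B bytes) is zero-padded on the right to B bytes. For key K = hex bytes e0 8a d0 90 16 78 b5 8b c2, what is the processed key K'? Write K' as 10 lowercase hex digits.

5a00000000

|K| = 9 > B = 5, so first hash the key.
H(K): sum = 224+138+208+144+22+120+181+139+194 = 1370; mod 256 = 90 → 5a.
Zero-pad H(K) = 5a to 5 bytes: K' = 5a 00 00 00 00.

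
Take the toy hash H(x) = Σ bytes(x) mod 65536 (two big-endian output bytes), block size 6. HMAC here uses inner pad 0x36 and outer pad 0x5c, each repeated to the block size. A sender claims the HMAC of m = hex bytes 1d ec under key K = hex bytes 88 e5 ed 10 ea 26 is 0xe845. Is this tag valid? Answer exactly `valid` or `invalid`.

Key hex bytes 88 e5 ed 10 ea 26 is exactly B = 6 bytes: K' = 88 e5 ed 10 ea 26.
K' ⊕ ipad = be d3 db 26 dc 10; K' ⊕ opad = d4 b9 b1 4c b6 7a.
Inner hash: sum = 190+211+219+38+220+16+29+236 = 1159 → 04 87.
Outer hash (recomputed tag): sum = 212+185+177+76+182+122+4+135 = 1093 → 04 45.
Recomputed tag = 0445; claimed = e845 → mismatch.

invalid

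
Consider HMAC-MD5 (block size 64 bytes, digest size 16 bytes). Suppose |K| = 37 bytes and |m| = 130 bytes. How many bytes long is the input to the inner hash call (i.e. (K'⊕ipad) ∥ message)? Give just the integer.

Key is 37 ≤ 64 bytes, zero-padded: |K'| = 64.
Inner input = (K'⊕ipad) ∥ m → 64 + 130 = 194 bytes.

194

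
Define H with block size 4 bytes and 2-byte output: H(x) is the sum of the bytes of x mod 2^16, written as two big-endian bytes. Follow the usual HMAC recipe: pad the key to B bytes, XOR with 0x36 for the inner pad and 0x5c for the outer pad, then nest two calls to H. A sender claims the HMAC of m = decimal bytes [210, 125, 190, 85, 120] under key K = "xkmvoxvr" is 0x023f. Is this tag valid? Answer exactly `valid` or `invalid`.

invalid

Key "xkmvoxvr" = 78 6b 6d 76 6f 78 76 72 is 8 bytes > B = 4, so hash it first: H(key) = 03 95, then zero-pad to 4 bytes: K' = 03 95 00 00.
K' ⊕ ipad = 35 a3 36 36; K' ⊕ opad = 5f c9 5c 5c.
Inner hash: sum = 53+163+54+54+210+125+190+85+120 = 1054 → 04 1e.
Outer hash (recomputed tag): sum = 95+201+92+92+4+30 = 514 → 02 02.
Recomputed tag = 0202; claimed = 023f → mismatch.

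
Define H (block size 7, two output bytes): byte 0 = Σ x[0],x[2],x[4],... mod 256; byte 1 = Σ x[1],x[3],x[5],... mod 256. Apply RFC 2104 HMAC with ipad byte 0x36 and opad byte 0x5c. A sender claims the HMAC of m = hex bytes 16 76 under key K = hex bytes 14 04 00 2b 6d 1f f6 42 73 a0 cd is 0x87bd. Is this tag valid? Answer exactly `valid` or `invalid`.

valid

Key hex bytes 14 04 00 2b 6d 1f f6 42 73 a0 cd is 11 bytes > B = 7, so hash it first: H(key) = b7 30, then zero-pad to 7 bytes: K' = b7 30 00 00 00 00 00.
K' ⊕ ipad = 81 06 36 36 36 36 36; K' ⊕ opad = eb 6c 5c 5c 5c 5c 5c.
Inner hash: even-index sum = 409 mod 256 = 153; odd-index sum = 136 mod 256 = 136 → 99 88.
Outer hash (recomputed tag): even-index sum = 647 mod 256 = 135; odd-index sum = 445 mod 256 = 189 → 87 bd.
Recomputed tag = 87bd; claimed = 87bd → match.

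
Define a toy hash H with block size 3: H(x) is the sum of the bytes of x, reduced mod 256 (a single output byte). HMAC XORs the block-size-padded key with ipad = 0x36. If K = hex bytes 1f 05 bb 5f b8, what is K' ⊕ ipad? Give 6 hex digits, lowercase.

Key hex bytes 1f 05 bb 5f b8 is 5 bytes > B = 3, so hash it first: H(key) = f6, then zero-pad to 3 bytes: K' = f6 00 00.
XOR each byte with 0x36: f6⊕36=c0, 00⊕36=36, 00⊕36=36.

c03636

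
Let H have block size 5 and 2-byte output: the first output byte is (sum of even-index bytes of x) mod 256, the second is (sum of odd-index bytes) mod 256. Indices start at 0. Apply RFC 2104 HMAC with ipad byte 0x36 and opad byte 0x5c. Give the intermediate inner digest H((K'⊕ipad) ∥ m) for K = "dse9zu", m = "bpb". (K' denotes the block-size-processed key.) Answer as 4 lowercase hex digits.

5111

Key "dse9zu" = 64 73 65 39 7a 75 is 6 bytes > B = 5, so hash it first: H(key) = 43 21, then zero-pad to 5 bytes: K' = 43 21 00 00 00.
K' ⊕ ipad = 75 17 36 36 36.
Inner input = 75 17 36 36 36 ∥ 62 70 62.
Inner hash: even-index sum = 337 mod 256 = 81; odd-index sum = 273 mod 256 = 17 → 51 11.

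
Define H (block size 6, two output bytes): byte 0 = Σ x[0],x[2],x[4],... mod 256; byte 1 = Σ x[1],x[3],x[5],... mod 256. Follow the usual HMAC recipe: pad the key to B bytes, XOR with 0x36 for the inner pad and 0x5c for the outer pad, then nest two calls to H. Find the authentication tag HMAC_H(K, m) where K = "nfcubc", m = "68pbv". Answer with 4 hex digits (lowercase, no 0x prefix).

cc24

Key "nfcubc" = 6e 66 63 75 62 63 is exactly B = 6 bytes: K' = 6e 66 63 75 62 63.
K' ⊕ ipad = 58 50 55 43 54 55.  K' ⊕ opad = 32 3a 3f 29 3e 3f.
Inner input = (K'⊕ipad) ∥ m = 58 50 55 43 54 55 ∥ 36 38 70 62 76.
Inner hash: even-index sum = 541 mod 256 = 29; odd-index sum = 386 mod 256 = 130 → 1d 82.
Outer input = (K'⊕opad) ∥ inner = 32 3a 3f 29 3e 3f ∥ 1d 82.
Outer hash (tag): even-index sum = 204 mod 256 = 204; odd-index sum = 292 mod 256 = 36 → cc 24.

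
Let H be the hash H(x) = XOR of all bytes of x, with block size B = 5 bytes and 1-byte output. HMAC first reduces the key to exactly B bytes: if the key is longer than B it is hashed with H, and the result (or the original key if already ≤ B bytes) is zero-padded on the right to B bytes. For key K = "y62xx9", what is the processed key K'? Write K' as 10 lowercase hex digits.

4400000000

|K| = 6 > B = 5, so first hash the key.
H(K): XOR 79⊕36⊕32⊕78⊕78⊕39 = 44.
Zero-pad H(K) = 44 to 5 bytes: K' = 44 00 00 00 00.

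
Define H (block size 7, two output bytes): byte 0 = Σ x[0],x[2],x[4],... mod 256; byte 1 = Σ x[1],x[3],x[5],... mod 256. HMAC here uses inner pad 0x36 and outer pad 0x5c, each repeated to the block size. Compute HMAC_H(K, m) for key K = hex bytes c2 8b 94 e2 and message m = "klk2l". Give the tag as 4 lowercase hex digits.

Key hex bytes c2 8b 94 e2 is 4 bytes ≤ B = 7; zero-pad to 7 bytes: K' = c2 8b 94 e2 00 00 00.
K' ⊕ ipad = f4 bd a2 d4 36 36 36.  K' ⊕ opad = 9e d7 c8 be 5c 5c 5c.
Inner input = (K'⊕ipad) ∥ m = f4 bd a2 d4 36 36 36 ∥ 6b 6c 6b 32 6c.
Inner hash: even-index sum = 672 mod 256 = 160; odd-index sum = 777 mod 256 = 9 → a0 09.
Outer input = (K'⊕opad) ∥ inner = 9e d7 c8 be 5c 5c 5c ∥ a0 09.
Outer hash (tag): even-index sum = 551 mod 256 = 39; odd-index sum = 657 mod 256 = 145 → 27 91.

2791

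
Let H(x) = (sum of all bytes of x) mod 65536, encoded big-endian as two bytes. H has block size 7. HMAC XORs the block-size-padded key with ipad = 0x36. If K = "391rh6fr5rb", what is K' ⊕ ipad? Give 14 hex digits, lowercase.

35b83636363636

Key "391rh6fr5rb" = 33 39 31 72 68 36 66 72 35 72 62 is 11 bytes > B = 7, so hash it first: H(key) = 03 8e, then zero-pad to 7 bytes: K' = 03 8e 00 00 00 00 00.
XOR each byte with 0x36: 03⊕36=35, 8e⊕36=b8, 00⊕36=36, 00⊕36=36, 00⊕36=36, 00⊕36=36, 00⊕36=36.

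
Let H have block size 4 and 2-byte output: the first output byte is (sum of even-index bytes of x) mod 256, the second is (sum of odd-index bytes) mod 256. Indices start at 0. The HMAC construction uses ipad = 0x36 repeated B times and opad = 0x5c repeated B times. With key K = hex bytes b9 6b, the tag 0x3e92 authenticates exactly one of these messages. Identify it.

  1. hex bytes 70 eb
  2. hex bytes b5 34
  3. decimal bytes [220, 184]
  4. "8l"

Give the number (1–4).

4

Key hex bytes b9 6b is 2 bytes ≤ B = 4; zero-pad to 4 bytes: K' = b9 6b 00 00.
K' ⊕ ipad = 8f 5d 36 36; K' ⊕ opad = e5 37 5c 5c.
m1: inner = H(8f 5d 36 36 70 eb) = 35 7e; tag = H(e5 37 5c 5c 35 7e) = 7611
m2: inner = H(8f 5d 36 36 b5 34) = 7a c7; tag = H(e5 37 5c 5c 7a c7) = bb5a
m3: inner = H(8f 5d 36 36 dc b8) = a1 4b; tag = H(e5 37 5c 5c a1 4b) = e2de
m4: inner = H(8f 5d 36 36 38 6c) = fd ff; tag = H(e5 37 5c 5c fd ff) = 3e92 ← matches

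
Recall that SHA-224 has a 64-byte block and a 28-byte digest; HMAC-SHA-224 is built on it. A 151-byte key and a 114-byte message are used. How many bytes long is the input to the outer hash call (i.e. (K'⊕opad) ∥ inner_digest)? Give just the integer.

Key is 151 > 64 bytes, so it is hashed to 28 bytes then zero-padded to 64: |K'| = 64.
Outer input = (K'⊕opad) ∥ H(inner) → 64 + 28 = 92 bytes.

92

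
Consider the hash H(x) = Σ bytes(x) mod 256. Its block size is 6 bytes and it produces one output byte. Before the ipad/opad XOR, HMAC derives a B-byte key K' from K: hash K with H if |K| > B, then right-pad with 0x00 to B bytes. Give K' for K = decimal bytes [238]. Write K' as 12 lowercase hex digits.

ee0000000000

Key decimal bytes [238] = ee is 1 byte ≤ B = 6; zero-pad to 6 bytes: K' = ee 00 00 00 00 00.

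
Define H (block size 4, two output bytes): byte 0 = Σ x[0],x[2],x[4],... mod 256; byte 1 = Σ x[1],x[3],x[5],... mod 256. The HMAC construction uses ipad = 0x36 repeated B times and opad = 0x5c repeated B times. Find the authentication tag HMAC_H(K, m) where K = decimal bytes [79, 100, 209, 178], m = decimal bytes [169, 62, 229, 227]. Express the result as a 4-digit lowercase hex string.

Key decimal bytes [79, 100, 209, 178] = 4f 64 d1 b2 is exactly B = 4 bytes: K' = 4f 64 d1 b2.
K' ⊕ ipad = 79 52 e7 84.  K' ⊕ opad = 13 38 8d ee.
Inner input = (K'⊕ipad) ∥ m = 79 52 e7 84 ∥ a9 3e e5 e3.
Inner hash: even-index sum = 750 mod 256 = 238; odd-index sum = 503 mod 256 = 247 → ee f7.
Outer input = (K'⊕opad) ∥ inner = 13 38 8d ee ∥ ee f7.
Outer hash (tag): even-index sum = 398 mod 256 = 142; odd-index sum = 541 mod 256 = 29 → 8e 1d.

8e1d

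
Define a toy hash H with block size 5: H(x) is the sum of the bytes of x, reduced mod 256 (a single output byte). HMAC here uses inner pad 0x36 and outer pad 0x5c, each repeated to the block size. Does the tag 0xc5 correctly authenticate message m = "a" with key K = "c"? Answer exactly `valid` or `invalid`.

Key "c" = 63 is 1 byte ≤ B = 5; zero-pad to 5 bytes: K' = 63 00 00 00 00.
K' ⊕ ipad = 55 36 36 36 36; K' ⊕ opad = 3f 5c 5c 5c 5c.
Inner hash: sum = 85+54+54+54+54+97 = 398; mod 256 = 142 → 8e.
Outer hash (recomputed tag): sum = 63+92+92+92+92+142 = 573; mod 256 = 61 → 3d.
Recomputed tag = 3d; claimed = c5 → mismatch.

invalid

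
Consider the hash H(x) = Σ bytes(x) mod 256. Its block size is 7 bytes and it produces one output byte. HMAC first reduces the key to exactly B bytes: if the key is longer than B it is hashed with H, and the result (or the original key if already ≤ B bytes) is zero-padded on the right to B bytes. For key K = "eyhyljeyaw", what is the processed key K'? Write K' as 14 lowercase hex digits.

4b000000000000

|K| = 10 > B = 7, so first hash the key.
H(K): sum = 101+121+104+121+108+106+101+121+97+119 = 1099; mod 256 = 75 → 4b.
Zero-pad H(K) = 4b to 7 bytes: K' = 4b 00 00 00 00 00 00.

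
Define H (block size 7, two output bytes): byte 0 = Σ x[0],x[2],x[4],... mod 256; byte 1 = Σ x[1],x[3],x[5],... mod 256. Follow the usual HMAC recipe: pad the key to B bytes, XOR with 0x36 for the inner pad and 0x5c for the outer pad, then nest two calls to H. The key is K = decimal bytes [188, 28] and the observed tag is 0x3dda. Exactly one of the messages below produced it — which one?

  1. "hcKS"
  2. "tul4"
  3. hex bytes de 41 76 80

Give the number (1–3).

1

Key decimal bytes [188, 28] = bc 1c is 2 bytes ≤ B = 7; zero-pad to 7 bytes: K' = bc 1c 00 00 00 00 00.
K' ⊕ ipad = 8a 2a 36 36 36 36 36; K' ⊕ opad = e0 40 5c 5c 5c 5c 5c.
m1: inner = H(8a 2a 36 36 36 36 36 68 63 4b 53) = e2 49; tag = H(e0 40 5c 5c 5c 5c 5c e2 49) = 3dda ← matches
m2: inner = H(8a 2a 36 36 36 36 36 74 75 6c 34) = d5 76; tag = H(e0 40 5c 5c 5c 5c 5c d5 76) = 6acd
m3: inner = H(8a 2a 36 36 36 36 36 de 41 76 80) = ed ea; tag = H(e0 40 5c 5c 5c 5c 5c ed ea) = dee5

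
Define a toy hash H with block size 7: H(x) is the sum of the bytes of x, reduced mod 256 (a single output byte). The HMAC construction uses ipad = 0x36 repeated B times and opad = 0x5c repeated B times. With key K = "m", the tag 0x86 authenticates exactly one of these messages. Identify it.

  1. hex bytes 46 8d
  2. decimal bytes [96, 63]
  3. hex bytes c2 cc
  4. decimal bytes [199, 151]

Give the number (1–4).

3

Key "m" = 6d is 1 byte ≤ B = 7; zero-pad to 7 bytes: K' = 6d 00 00 00 00 00 00.
K' ⊕ ipad = 5b 36 36 36 36 36 36; K' ⊕ opad = 31 5c 5c 5c 5c 5c 5c.
m1: inner = H(5b 36 36 36 36 36 36 46 8d) = 72; tag = H(31 5c 5c 5c 5c 5c 5c 72) = cb
m2: inner = H(5b 36 36 36 36 36 36 60 3f) = 3e; tag = H(31 5c 5c 5c 5c 5c 5c 3e) = 97
m3: inner = H(5b 36 36 36 36 36 36 c2 cc) = 2d; tag = H(31 5c 5c 5c 5c 5c 5c 2d) = 86 ← matches
m4: inner = H(5b 36 36 36 36 36 36 c7 97) = fd; tag = H(31 5c 5c 5c 5c 5c 5c fd) = 56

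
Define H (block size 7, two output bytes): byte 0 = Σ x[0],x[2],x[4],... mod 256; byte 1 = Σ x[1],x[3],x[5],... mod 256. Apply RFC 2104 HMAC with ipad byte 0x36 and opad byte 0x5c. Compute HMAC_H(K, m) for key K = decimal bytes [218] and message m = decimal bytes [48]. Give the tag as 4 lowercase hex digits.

Key decimal bytes [218] = da is 1 byte ≤ B = 7; zero-pad to 7 bytes: K' = da 00 00 00 00 00 00.
K' ⊕ ipad = ec 36 36 36 36 36 36.  K' ⊕ opad = 86 5c 5c 5c 5c 5c 5c.
Inner input = (K'⊕ipad) ∥ m = ec 36 36 36 36 36 36 ∥ 30.
Inner hash: even-index sum = 398 mod 256 = 142; odd-index sum = 210 mod 256 = 210 → 8e d2.
Outer input = (K'⊕opad) ∥ inner = 86 5c 5c 5c 5c 5c 5c ∥ 8e d2.
Outer hash (tag): even-index sum = 620 mod 256 = 108; odd-index sum = 418 mod 256 = 162 → 6c a2.

6ca2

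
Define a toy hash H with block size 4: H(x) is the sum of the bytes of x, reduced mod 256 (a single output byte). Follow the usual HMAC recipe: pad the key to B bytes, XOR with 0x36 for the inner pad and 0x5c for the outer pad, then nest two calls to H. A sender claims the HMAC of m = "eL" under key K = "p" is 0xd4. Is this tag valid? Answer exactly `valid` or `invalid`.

Key "p" = 70 is 1 byte ≤ B = 4; zero-pad to 4 bytes: K' = 70 00 00 00.
K' ⊕ ipad = 46 36 36 36; K' ⊕ opad = 2c 5c 5c 5c.
Inner hash: sum = 70+54+54+54+101+76 = 409; mod 256 = 153 → 99.
Outer hash (recomputed tag): sum = 44+92+92+92+153 = 473; mod 256 = 217 → d9.
Recomputed tag = d9; claimed = d4 → mismatch.

invalid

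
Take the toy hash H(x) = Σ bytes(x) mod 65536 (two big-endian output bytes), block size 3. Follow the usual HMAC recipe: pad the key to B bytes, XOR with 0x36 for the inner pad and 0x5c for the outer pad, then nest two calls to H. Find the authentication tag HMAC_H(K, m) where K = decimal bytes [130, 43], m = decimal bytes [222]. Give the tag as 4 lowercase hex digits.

0297

Key decimal bytes [130, 43] = 82 2b is 2 bytes ≤ B = 3; zero-pad to 3 bytes: K' = 82 2b 00.
K' ⊕ ipad = b4 1d 36.  K' ⊕ opad = de 77 5c.
Inner input = (K'⊕ipad) ∥ m = b4 1d 36 ∥ de.
Inner hash: sum = 180+29+54+222 = 485 → 01 e5.
Outer input = (K'⊕opad) ∥ inner = de 77 5c ∥ 01 e5.
Outer hash (tag): sum = 222+119+92+1+229 = 663 → 02 97.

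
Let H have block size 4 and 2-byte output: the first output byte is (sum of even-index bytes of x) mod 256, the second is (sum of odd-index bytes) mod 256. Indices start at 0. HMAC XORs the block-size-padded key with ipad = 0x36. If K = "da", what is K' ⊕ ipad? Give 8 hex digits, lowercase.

Key "da" = 64 61 is 2 bytes ≤ B = 4; zero-pad to 4 bytes: K' = 64 61 00 00.
XOR each byte with 0x36: 64⊕36=52, 61⊕36=57, 00⊕36=36, 00⊕36=36.

52573636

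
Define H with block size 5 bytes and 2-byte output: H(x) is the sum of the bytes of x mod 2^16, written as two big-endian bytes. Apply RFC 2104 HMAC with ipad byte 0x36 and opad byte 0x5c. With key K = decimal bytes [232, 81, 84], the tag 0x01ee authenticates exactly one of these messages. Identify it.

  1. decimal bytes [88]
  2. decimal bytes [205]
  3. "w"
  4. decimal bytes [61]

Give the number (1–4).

Key decimal bytes [232, 81, 84] = e8 51 54 is 3 bytes ≤ B = 5; zero-pad to 5 bytes: K' = e8 51 54 00 00.
K' ⊕ ipad = de 67 62 36 36; K' ⊕ opad = b4 0d 08 5c 5c.
m1: inner = H(de 67 62 36 36 58) = 02 6b; tag = H(b4 0d 08 5c 5c 02 6b) = 01ee ← matches
m2: inner = H(de 67 62 36 36 cd) = 02 e0; tag = H(b4 0d 08 5c 5c 02 e0) = 0263
m3: inner = H(de 67 62 36 36 77) = 02 8a; tag = H(b4 0d 08 5c 5c 02 8a) = 020d
m4: inner = H(de 67 62 36 36 3d) = 02 50; tag = H(b4 0d 08 5c 5c 02 50) = 01d3

1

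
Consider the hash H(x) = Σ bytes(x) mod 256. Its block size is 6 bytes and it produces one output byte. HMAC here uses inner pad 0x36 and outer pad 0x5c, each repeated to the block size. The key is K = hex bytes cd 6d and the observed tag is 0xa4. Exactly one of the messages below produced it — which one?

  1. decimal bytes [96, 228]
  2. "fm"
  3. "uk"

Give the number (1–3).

1

Key hex bytes cd 6d is 2 bytes ≤ B = 6; zero-pad to 6 bytes: K' = cd 6d 00 00 00 00.
K' ⊕ ipad = fb 5b 36 36 36 36; K' ⊕ opad = 91 31 5c 5c 5c 5c.
m1: inner = H(fb 5b 36 36 36 36 60 e4) = 72; tag = H(91 31 5c 5c 5c 5c 72) = a4 ← matches
m2: inner = H(fb 5b 36 36 36 36 66 6d) = 01; tag = H(91 31 5c 5c 5c 5c 01) = 33
m3: inner = H(fb 5b 36 36 36 36 75 6b) = 0e; tag = H(91 31 5c 5c 5c 5c 0e) = 40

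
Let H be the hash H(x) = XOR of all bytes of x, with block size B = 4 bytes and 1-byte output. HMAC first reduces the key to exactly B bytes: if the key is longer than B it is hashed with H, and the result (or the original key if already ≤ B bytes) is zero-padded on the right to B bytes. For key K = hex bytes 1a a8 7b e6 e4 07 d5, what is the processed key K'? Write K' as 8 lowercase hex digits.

|K| = 7 > B = 4, so first hash the key.
H(K): XOR 1a⊕a8⊕7b⊕e6⊕e4⊕07⊕d5 = 19.
Zero-pad H(K) = 19 to 4 bytes: K' = 19 00 00 00.

19000000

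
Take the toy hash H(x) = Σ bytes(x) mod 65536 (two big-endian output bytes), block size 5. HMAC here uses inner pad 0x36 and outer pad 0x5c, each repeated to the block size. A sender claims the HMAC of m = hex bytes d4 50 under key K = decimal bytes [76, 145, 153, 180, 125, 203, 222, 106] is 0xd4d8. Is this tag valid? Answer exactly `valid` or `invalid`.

invalid

Key decimal bytes [76, 145, 153, 180, 125, 203, 222, 106] = 4c 91 99 b4 7d cb de 6a is 8 bytes > B = 5, so hash it first: H(key) = 04 ba, then zero-pad to 5 bytes: K' = 04 ba 00 00 00.
K' ⊕ ipad = 32 8c 36 36 36; K' ⊕ opad = 58 e6 5c 5c 5c.
Inner hash: sum = 50+140+54+54+54+212+80 = 644 → 02 84.
Outer hash (recomputed tag): sum = 88+230+92+92+92+2+132 = 728 → 02 d8.
Recomputed tag = 02d8; claimed = d4d8 → mismatch.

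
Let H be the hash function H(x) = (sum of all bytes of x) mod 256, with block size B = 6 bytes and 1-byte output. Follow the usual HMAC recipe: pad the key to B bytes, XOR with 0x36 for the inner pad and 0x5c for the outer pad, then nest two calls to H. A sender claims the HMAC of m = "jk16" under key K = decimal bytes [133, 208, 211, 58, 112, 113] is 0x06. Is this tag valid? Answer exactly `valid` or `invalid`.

valid

Key decimal bytes [133, 208, 211, 58, 112, 113] = 85 d0 d3 3a 70 71 is exactly B = 6 bytes: K' = 85 d0 d3 3a 70 71.
K' ⊕ ipad = b3 e6 e5 0c 46 47; K' ⊕ opad = d9 8c 8f 66 2c 2d.
Inner hash: sum = 179+230+229+12+70+71+106+107+49+54 = 1107; mod 256 = 83 → 53.
Outer hash (recomputed tag): sum = 217+140+143+102+44+45+83 = 774; mod 256 = 6 → 06.
Recomputed tag = 06; claimed = 06 → match.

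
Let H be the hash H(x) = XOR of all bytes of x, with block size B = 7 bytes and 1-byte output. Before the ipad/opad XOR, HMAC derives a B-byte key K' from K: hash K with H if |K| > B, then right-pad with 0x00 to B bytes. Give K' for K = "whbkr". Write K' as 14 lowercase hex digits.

7768626b720000

Key "whbkr" = 77 68 62 6b 72 is 5 bytes ≤ B = 7; zero-pad to 7 bytes: K' = 77 68 62 6b 72 00 00.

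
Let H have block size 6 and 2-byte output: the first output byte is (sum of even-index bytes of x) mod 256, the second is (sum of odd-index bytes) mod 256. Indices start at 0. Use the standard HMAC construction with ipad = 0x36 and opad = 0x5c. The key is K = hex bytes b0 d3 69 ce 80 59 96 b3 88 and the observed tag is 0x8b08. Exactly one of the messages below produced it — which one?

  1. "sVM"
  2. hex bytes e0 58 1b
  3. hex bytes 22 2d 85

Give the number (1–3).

Key hex bytes b0 d3 69 ce 80 59 96 b3 88 is 9 bytes > B = 6, so hash it first: H(key) = b7 ad, then zero-pad to 6 bytes: K' = b7 ad 00 00 00 00.
K' ⊕ ipad = 81 9b 36 36 36 36; K' ⊕ opad = eb f1 5c 5c 5c 5c.
m1: inner = H(81 9b 36 36 36 36 73 56 4d) = ad 5d; tag = H(eb f1 5c 5c 5c 5c ad 5d) = 5006
m2: inner = H(81 9b 36 36 36 36 e0 58 1b) = e8 5f; tag = H(eb f1 5c 5c 5c 5c e8 5f) = 8b08 ← matches
m3: inner = H(81 9b 36 36 36 36 22 2d 85) = 94 34; tag = H(eb f1 5c 5c 5c 5c 94 34) = 37dd

2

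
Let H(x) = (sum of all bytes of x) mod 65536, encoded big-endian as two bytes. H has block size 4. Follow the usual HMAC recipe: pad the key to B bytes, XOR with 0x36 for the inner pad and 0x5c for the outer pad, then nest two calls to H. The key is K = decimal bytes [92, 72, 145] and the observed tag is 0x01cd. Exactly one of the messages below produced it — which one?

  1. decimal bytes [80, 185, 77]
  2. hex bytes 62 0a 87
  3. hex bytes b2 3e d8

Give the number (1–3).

Key decimal bytes [92, 72, 145] = 5c 48 91 is 3 bytes ≤ B = 4; zero-pad to 4 bytes: K' = 5c 48 91 00.
K' ⊕ ipad = 6a 7e a7 36; K' ⊕ opad = 00 14 cd 5c.
m1: inner = H(6a 7e a7 36 50 b9 4d) = 03 1b; tag = H(00 14 cd 5c 03 1b) = 015b
m2: inner = H(6a 7e a7 36 62 0a 87) = 02 b8; tag = H(00 14 cd 5c 02 b8) = 01f7
m3: inner = H(6a 7e a7 36 b2 3e d8) = 03 8d; tag = H(00 14 cd 5c 03 8d) = 01cd ← matches

3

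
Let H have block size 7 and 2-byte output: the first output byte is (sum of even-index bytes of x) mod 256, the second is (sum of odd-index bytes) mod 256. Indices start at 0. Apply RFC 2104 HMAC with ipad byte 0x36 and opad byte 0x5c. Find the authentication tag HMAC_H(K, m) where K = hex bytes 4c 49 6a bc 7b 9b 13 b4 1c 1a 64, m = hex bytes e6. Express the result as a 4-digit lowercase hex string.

567e

Key hex bytes 4c 49 6a bc 7b 9b 13 b4 1c 1a 64 is 11 bytes > B = 7, so hash it first: H(key) = c4 6e, then zero-pad to 7 bytes: K' = c4 6e 00 00 00 00 00.
K' ⊕ ipad = f2 58 36 36 36 36 36.  K' ⊕ opad = 98 32 5c 5c 5c 5c 5c.
Inner input = (K'⊕ipad) ∥ m = f2 58 36 36 36 36 36 ∥ e6.
Inner hash: even-index sum = 404 mod 256 = 148; odd-index sum = 426 mod 256 = 170 → 94 aa.
Outer input = (K'⊕opad) ∥ inner = 98 32 5c 5c 5c 5c 5c ∥ 94 aa.
Outer hash (tag): even-index sum = 598 mod 256 = 86; odd-index sum = 382 mod 256 = 126 → 56 7e.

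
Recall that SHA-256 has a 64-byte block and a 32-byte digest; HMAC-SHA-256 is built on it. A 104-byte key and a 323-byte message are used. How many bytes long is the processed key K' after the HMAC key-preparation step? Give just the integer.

64

Key is 104 > 64 bytes, so it is hashed to 32 bytes then zero-padded to 64: |K'| = 64.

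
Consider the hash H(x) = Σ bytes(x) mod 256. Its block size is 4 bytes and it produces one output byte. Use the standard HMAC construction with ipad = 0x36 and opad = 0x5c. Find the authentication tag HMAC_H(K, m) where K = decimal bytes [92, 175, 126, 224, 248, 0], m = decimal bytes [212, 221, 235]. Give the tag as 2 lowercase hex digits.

Key decimal bytes [92, 175, 126, 224, 248, 0] = 5c af 7e e0 f8 00 is 6 bytes > B = 4, so hash it first: H(key) = 61, then zero-pad to 4 bytes: K' = 61 00 00 00.
K' ⊕ ipad = 57 36 36 36.  K' ⊕ opad = 3d 5c 5c 5c.
Inner input = (K'⊕ipad) ∥ m = 57 36 36 36 ∥ d4 dd eb.
Inner hash: sum = 87+54+54+54+212+221+235 = 917; mod 256 = 149 → 95.
Outer input = (K'⊕opad) ∥ inner = 3d 5c 5c 5c ∥ 95.
Outer hash (tag): sum = 61+92+92+92+149 = 486; mod 256 = 230 → e6.

e6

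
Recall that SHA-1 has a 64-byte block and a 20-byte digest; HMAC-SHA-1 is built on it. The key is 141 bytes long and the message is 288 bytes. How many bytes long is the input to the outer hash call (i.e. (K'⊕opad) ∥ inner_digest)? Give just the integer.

84

Key is 141 > 64 bytes, so it is hashed to 20 bytes then zero-padded to 64: |K'| = 64.
Outer input = (K'⊕opad) ∥ H(inner) → 64 + 20 = 84 bytes.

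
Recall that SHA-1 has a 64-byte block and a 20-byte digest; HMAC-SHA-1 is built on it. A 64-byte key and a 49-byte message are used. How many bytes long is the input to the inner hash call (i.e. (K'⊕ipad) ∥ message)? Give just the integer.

113

Key is 64 ≤ 64 bytes, zero-padded: |K'| = 64.
Inner input = (K'⊕ipad) ∥ m → 64 + 49 = 113 bytes.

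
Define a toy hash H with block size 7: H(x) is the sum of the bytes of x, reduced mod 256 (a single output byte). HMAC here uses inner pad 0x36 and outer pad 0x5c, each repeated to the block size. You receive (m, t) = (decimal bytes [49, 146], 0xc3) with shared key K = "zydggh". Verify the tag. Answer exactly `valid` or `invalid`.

invalid

Key "zydggh" = 7a 79 64 67 67 68 is 6 bytes ≤ B = 7; zero-pad to 7 bytes: K' = 7a 79 64 67 67 68 00.
K' ⊕ ipad = 4c 4f 52 51 51 5e 36; K' ⊕ opad = 26 25 38 3b 3b 34 5c.
Inner hash: sum = 76+79+82+81+81+94+54+49+146 = 742; mod 256 = 230 → e6.
Outer hash (recomputed tag): sum = 38+37+56+59+59+52+92+230 = 623; mod 256 = 111 → 6f.
Recomputed tag = 6f; claimed = c3 → mismatch.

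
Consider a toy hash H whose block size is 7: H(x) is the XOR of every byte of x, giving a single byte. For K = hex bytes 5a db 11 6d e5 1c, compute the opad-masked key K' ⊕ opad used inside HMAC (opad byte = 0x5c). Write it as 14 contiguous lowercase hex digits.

06874d31b9405c

Key hex bytes 5a db 11 6d e5 1c is 6 bytes ≤ B = 7; zero-pad to 7 bytes: K' = 5a db 11 6d e5 1c 00.
XOR each byte with 0x5c: 5a⊕5c=06, db⊕5c=87, 11⊕5c=4d, 6d⊕5c=31, e5⊕5c=b9, 1c⊕5c=40, 00⊕5c=5c.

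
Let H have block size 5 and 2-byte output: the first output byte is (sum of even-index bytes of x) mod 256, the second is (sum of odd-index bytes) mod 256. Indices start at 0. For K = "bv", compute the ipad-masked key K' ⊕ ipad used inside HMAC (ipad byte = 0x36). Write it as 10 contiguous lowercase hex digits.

5440363636

Key "bv" = 62 76 is 2 bytes ≤ B = 5; zero-pad to 5 bytes: K' = 62 76 00 00 00.
XOR each byte with 0x36: 62⊕36=54, 76⊕36=40, 00⊕36=36, 00⊕36=36, 00⊕36=36.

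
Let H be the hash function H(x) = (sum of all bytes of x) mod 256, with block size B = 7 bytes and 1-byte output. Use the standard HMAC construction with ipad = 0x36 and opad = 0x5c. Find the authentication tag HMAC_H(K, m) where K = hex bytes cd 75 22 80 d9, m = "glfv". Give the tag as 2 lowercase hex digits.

Key hex bytes cd 75 22 80 d9 is 5 bytes ≤ B = 7; zero-pad to 7 bytes: K' = cd 75 22 80 d9 00 00.
K' ⊕ ipad = fb 43 14 b6 ef 36 36.  K' ⊕ opad = 91 29 7e dc 85 5c 5c.
Inner input = (K'⊕ipad) ∥ m = fb 43 14 b6 ef 36 36 ∥ 67 6c 66 76.
Inner hash: sum = 251+67+20+182+239+54+54+103+108+102+118 = 1298; mod 256 = 18 → 12.
Outer input = (K'⊕opad) ∥ inner = 91 29 7e dc 85 5c 5c ∥ 12.
Outer hash (tag): sum = 145+41+126+220+133+92+92+18 = 867; mod 256 = 99 → 63.

63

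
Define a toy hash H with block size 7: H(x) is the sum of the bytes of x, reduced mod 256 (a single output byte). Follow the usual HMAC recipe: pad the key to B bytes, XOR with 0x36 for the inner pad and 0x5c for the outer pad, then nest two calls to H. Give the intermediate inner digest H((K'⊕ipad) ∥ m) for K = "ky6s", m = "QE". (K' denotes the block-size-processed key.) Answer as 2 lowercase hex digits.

29

Key "ky6s" = 6b 79 36 73 is 4 bytes ≤ B = 7; zero-pad to 7 bytes: K' = 6b 79 36 73 00 00 00.
K' ⊕ ipad = 5d 4f 00 45 36 36 36.
Inner input = 5d 4f 00 45 36 36 36 ∥ 51 45.
Inner hash: sum = 93+79+0+69+54+54+54+81+69 = 553; mod 256 = 41 → 29.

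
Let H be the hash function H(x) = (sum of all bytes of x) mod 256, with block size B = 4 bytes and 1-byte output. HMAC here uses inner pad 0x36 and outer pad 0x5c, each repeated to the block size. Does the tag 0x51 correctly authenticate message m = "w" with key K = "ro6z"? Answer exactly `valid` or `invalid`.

valid

Key "ro6z" = 72 6f 36 7a is exactly B = 4 bytes: K' = 72 6f 36 7a.
K' ⊕ ipad = 44 59 00 4c; K' ⊕ opad = 2e 33 6a 26.
Inner hash: sum = 68+89+0+76+119 = 352; mod 256 = 96 → 60.
Outer hash (recomputed tag): sum = 46+51+106+38+96 = 337; mod 256 = 81 → 51.
Recomputed tag = 51; claimed = 51 → match.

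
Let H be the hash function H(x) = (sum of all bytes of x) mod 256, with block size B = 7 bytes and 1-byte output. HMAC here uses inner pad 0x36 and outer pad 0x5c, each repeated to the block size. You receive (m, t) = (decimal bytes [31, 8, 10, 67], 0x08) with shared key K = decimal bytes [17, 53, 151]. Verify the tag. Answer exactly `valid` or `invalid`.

valid

Key decimal bytes [17, 53, 151] = 11 35 97 is 3 bytes ≤ B = 7; zero-pad to 7 bytes: K' = 11 35 97 00 00 00 00.
K' ⊕ ipad = 27 03 a1 36 36 36 36; K' ⊕ opad = 4d 69 cb 5c 5c 5c 5c.
Inner hash: sum = 39+3+161+54+54+54+54+31+8+10+67 = 535; mod 256 = 23 → 17.
Outer hash (recomputed tag): sum = 77+105+203+92+92+92+92+23 = 776; mod 256 = 8 → 08.
Recomputed tag = 08; claimed = 08 → match.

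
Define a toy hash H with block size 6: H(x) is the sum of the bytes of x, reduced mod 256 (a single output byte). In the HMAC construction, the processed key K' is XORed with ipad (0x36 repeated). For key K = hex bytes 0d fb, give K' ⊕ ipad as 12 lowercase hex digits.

Key hex bytes 0d fb is 2 bytes ≤ B = 6; zero-pad to 6 bytes: K' = 0d fb 00 00 00 00.
XOR each byte with 0x36: 0d⊕36=3b, fb⊕36=cd, 00⊕36=36, 00⊕36=36, 00⊕36=36, 00⊕36=36.

3bcd36363636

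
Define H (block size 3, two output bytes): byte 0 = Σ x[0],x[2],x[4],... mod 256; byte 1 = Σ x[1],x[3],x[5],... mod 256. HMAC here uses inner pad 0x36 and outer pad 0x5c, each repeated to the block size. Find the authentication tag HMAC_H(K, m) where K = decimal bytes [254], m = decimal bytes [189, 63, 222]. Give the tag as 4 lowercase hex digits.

Key decimal bytes [254] = fe is 1 byte ≤ B = 3; zero-pad to 3 bytes: K' = fe 00 00.
K' ⊕ ipad = c8 36 36.  K' ⊕ opad = a2 5c 5c.
Inner input = (K'⊕ipad) ∥ m = c8 36 36 ∥ bd 3f de.
Inner hash: even-index sum = 317 mod 256 = 61; odd-index sum = 465 mod 256 = 209 → 3d d1.
Outer input = (K'⊕opad) ∥ inner = a2 5c 5c ∥ 3d d1.
Outer hash (tag): even-index sum = 463 mod 256 = 207; odd-index sum = 153 mod 256 = 153 → cf 99.

cf99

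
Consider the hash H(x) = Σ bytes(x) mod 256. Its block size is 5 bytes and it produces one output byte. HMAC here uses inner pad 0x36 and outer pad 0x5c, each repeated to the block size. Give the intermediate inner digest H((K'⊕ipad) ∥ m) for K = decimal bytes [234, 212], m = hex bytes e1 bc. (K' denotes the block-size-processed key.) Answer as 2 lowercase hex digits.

Key decimal bytes [234, 212] = ea d4 is 2 bytes ≤ B = 5; zero-pad to 5 bytes: K' = ea d4 00 00 00.
K' ⊕ ipad = dc e2 36 36 36.
Inner input = dc e2 36 36 36 ∥ e1 bc.
Inner hash: sum = 220+226+54+54+54+225+188 = 1021; mod 256 = 253 → fd.

fd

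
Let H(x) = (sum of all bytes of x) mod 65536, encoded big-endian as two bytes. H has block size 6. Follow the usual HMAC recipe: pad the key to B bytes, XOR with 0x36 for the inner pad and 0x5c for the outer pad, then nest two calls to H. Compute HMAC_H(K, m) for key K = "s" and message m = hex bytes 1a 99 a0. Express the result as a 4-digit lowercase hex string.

Key "s" = 73 is 1 byte ≤ B = 6; zero-pad to 6 bytes: K' = 73 00 00 00 00 00.
K' ⊕ ipad = 45 36 36 36 36 36.  K' ⊕ opad = 2f 5c 5c 5c 5c 5c.
Inner input = (K'⊕ipad) ∥ m = 45 36 36 36 36 36 ∥ 1a 99 a0.
Inner hash: sum = 69+54+54+54+54+54+26+153+160 = 678 → 02 a6.
Outer input = (K'⊕opad) ∥ inner = 2f 5c 5c 5c 5c 5c ∥ 02 a6.
Outer hash (tag): sum = 47+92+92+92+92+92+2+166 = 675 → 02 a3.

02a3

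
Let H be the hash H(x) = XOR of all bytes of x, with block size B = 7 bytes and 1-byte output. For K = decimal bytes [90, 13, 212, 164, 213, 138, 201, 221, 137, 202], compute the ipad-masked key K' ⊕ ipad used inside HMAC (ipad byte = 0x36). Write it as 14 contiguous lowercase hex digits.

19363636363636

Key decimal bytes [90, 13, 212, 164, 213, 138, 201, 221, 137, 202] = 5a 0d d4 a4 d5 8a c9 dd 89 ca is 10 bytes > B = 7, so hash it first: H(key) = 2f, then zero-pad to 7 bytes: K' = 2f 00 00 00 00 00 00.
XOR each byte with 0x36: 2f⊕36=19, 00⊕36=36, 00⊕36=36, 00⊕36=36, 00⊕36=36, 00⊕36=36, 00⊕36=36.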